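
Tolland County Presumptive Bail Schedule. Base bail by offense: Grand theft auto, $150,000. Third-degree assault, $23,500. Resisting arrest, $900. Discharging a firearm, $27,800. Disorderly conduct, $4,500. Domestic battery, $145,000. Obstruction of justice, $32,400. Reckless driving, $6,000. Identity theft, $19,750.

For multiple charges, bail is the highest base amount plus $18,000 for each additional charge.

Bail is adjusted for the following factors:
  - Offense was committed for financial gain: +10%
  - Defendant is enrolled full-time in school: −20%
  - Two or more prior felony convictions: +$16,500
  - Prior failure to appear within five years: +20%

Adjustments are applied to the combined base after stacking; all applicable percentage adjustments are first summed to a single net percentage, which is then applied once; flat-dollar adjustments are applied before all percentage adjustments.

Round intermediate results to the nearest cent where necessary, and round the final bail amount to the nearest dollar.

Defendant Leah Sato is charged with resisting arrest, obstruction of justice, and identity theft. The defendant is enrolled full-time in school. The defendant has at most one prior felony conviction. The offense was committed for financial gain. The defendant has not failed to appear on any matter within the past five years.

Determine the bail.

$61,560

Base amounts from the schedule: resisting arrest $900; obstruction of justice $32,400; identity theft $19,750.
Stacking rule: highest base plus $18,000 per additional charge. Highest is obstruction of justice at $32,400; 2 additional charges → +$36,000. Combined base = $68,400.
Net percentage adjustment: +10% −20% = −10%. $68,400 × 0.9 = $61,560.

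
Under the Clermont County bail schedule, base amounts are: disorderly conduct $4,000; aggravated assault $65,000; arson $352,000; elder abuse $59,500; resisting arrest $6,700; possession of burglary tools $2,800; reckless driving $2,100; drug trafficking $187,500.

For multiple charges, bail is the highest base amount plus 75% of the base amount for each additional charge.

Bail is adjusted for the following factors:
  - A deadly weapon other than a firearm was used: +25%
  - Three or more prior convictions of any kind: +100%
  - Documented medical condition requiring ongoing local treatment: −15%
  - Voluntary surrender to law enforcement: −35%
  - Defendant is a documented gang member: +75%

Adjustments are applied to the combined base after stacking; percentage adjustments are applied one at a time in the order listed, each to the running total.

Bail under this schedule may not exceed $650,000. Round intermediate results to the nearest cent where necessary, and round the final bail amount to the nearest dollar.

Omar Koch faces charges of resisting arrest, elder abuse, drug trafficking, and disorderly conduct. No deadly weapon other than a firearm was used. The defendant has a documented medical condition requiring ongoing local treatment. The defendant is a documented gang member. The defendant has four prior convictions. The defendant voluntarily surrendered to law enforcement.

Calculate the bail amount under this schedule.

$464,390

Base amounts from the schedule: resisting arrest $6,700; elder abuse $59,500; drug trafficking $187,500; disorderly conduct $4,000.
Stacking rule: highest base plus 75% of each additional charge. Highest is drug trafficking at $187,500. Additional: $6,700 × 75% = $5,025; $59,500 × 75% = $44,625; $4,000 × 75% = $3,000. Combined base = $187,500 + $52,650 = $240,150.
Three or more prior convictions of any kind (+100%): $240,150 × 2 = $480,300.
Documented medical condition requiring ongoing local treatment (−15%): $480,300 × 0.85 = $408,255.
Voluntary surrender to law enforcement (−35%): $408,255 × 0.65 = $265,365.75.
Defendant is a documented gang member (+75%): $265,365.75 × 1.75 = $464,390.06.
$464,390.06 is within the $650,000 maximum.
Rounded to the nearest dollar: $464,390.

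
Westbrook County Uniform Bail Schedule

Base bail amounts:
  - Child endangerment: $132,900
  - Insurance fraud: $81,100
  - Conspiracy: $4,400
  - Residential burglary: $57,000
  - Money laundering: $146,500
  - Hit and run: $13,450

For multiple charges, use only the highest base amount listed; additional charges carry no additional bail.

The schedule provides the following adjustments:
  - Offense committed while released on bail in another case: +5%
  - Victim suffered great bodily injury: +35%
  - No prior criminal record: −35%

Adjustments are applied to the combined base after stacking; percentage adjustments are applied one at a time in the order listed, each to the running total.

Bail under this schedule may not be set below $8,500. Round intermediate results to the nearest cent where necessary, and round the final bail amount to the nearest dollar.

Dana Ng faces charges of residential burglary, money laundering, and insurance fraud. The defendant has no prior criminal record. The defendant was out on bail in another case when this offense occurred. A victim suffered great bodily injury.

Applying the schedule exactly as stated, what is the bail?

Base amounts from the schedule: residential burglary $57,000; money laundering $146,500; insurance fraud $81,100.
Stacking rule: use the highest base only. Highest is money laundering at $146,500. Combined base = $146,500.
Offense committed while released on bail in another case (+5%): $146,500 × 1.05 = $153,825.
Victim suffered great bodily injury (+35%): $153,825 × 1.35 = $207,663.75.
No prior criminal record (−35%): $207,663.75 × 0.65 = $134,981.44.
$134,981.44 is at or above the $8,500 minimum.
Rounded to the nearest dollar: $134,981.

$134,981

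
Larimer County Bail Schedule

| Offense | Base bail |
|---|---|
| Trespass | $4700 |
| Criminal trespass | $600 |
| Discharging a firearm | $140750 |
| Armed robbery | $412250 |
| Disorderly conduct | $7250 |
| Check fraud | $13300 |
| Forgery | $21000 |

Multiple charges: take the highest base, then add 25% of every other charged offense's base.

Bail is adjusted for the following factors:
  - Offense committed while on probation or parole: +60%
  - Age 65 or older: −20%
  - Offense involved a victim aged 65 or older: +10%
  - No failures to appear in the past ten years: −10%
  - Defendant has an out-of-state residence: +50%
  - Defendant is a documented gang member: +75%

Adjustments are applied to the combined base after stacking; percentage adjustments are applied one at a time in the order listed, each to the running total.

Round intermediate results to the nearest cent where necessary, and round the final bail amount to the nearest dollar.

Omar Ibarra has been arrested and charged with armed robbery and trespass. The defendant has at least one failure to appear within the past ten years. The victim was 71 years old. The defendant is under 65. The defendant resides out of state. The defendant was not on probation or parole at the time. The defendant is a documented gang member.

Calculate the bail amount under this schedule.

Base amounts from the schedule: armed robbery $412250; trespass $4700.
Stacking rule: highest base plus 25% of each additional charge. Highest is armed robbery at $412250. Additional: $4700 × 25% = $1175. Combined base = $412250 + $1175 = $413425.
Offense involved a victim aged 65 or older (+10%): $413425 × 1.1 = $454767.50.
Defendant has an out-of-state residence (+50%): $454767.50 × 1.5 = $682151.25.
Defendant is a documented gang member (+75%): $682151.25 × 1.75 = $1193764.69.
Rounded to the nearest dollar: $1193765.

$1193765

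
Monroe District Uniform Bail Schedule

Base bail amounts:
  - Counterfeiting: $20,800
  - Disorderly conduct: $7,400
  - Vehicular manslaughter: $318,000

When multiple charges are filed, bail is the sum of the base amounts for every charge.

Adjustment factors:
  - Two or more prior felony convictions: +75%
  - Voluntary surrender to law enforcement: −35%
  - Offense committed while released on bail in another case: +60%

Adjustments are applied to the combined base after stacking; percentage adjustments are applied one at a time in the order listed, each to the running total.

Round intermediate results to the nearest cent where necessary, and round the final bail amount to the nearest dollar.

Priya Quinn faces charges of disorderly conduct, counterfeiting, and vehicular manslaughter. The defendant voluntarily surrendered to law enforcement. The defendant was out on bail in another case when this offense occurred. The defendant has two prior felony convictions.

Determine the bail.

$630,084

Base amounts from the schedule: disorderly conduct $7,400; counterfeiting $20,800; vehicular manslaughter $318,000.
Stacking rule: sum of all bases. $7,400 + $20,800 + $318,000 = $346,200.
Two or more prior felony convictions (+75%): $346,200 × 1.75 = $605,850.
Voluntary surrender to law enforcement (−35%): $605,850 × 0.65 = $393,802.50.
Offense committed while released on bail in another case (+60%): $393,802.50 × 1.6 = $630,084.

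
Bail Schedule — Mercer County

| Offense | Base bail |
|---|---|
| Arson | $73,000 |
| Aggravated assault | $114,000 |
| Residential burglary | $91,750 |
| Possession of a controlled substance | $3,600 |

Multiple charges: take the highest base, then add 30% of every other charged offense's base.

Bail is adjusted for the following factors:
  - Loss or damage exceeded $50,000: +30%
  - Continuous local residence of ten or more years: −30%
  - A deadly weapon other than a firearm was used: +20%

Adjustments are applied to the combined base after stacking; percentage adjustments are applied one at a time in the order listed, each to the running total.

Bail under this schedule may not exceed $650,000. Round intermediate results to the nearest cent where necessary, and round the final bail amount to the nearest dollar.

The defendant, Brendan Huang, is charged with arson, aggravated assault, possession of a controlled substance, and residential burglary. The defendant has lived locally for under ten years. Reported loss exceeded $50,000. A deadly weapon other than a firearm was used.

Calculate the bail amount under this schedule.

Base amounts from the schedule: arson $73,000; aggravated assault $114,000; possession of a controlled substance $3,600; residential burglary $91,750.
Stacking rule: highest base plus 30% of each additional charge. Highest is aggravated assault at $114,000. Additional: $73,000 × 30% = $21,900; $3,600 × 30% = $1,080; $91,750 × 30% = $27,525. Combined base = $114,000 + $50,505 = $164,505.
Loss or damage exceeded $50,000 (+30%): $164,505 × 1.3 = $213,856.50.
A deadly weapon other than a firearm was used (+20%): $213,856.50 × 1.2 = $256,627.80.
$256,627.80 is within the $650,000 maximum.
Rounded to the nearest dollar: $256,628.

$256,628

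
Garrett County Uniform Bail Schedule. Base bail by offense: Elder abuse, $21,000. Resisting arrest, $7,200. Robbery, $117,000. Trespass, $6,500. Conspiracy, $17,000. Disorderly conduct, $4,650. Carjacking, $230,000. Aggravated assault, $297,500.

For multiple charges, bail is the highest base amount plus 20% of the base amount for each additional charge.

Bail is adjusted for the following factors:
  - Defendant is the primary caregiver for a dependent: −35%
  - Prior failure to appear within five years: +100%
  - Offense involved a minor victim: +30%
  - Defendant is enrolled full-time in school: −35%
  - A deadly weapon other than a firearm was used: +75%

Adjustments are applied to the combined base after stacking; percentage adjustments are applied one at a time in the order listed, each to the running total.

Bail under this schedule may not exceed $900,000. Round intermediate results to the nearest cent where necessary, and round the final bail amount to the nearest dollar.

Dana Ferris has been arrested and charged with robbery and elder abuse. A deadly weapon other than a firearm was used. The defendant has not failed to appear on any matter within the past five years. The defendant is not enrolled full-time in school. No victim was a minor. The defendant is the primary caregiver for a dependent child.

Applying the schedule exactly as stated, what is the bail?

$137,865

Base amounts from the schedule: robbery $117,000; elder abuse $21,000.
Stacking rule: highest base plus 20% of each additional charge. Highest is robbery at $117,000. Additional: $21,000 × 20% = $4,200. Combined base = $117,000 + $4,200 = $121,200.
Defendant is the primary caregiver for a dependent (−35%): $121,200 × 0.65 = $78,780.
A deadly weapon other than a firearm was used (+75%): $78,780 × 1.75 = $137,865.
$137,865 is within the $900,000 maximum.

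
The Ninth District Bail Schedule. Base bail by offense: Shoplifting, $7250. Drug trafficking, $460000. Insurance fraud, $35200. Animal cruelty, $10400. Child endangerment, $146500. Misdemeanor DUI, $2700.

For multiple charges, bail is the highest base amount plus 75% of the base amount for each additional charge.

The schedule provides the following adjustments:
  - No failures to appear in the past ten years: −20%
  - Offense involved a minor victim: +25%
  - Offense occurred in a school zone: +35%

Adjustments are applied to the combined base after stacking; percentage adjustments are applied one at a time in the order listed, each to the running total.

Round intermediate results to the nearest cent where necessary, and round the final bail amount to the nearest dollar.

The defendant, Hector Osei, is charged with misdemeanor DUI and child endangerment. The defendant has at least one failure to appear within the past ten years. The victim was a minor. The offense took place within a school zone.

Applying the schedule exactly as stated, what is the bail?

$250636

Base amounts from the schedule: misdemeanor DUI $2700; child endangerment $146500.
Stacking rule: highest base plus 75% of each additional charge. Highest is child endangerment at $146500. Additional: $2700 × 75% = $2025. Combined base = $146500 + $2025 = $148525.
Offense involved a minor victim (+25%): $148525 × 1.25 = $185656.25.
Offense occurred in a school zone (+35%): $185656.25 × 1.35 = $250635.94.
Rounded to the nearest dollar: $250636.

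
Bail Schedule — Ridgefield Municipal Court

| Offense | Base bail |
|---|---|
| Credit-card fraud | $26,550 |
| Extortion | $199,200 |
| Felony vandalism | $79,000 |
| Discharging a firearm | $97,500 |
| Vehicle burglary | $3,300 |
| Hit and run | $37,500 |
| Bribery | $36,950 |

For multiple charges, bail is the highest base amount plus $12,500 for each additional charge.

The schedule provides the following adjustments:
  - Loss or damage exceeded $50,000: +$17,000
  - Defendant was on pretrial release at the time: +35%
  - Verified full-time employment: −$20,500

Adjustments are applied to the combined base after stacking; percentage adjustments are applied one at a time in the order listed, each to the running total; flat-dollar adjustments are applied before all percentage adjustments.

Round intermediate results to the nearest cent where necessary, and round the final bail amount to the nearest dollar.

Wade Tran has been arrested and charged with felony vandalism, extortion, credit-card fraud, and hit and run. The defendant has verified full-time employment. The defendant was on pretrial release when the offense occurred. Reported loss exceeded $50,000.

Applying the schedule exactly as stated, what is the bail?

Base amounts from the schedule: felony vandalism $79,000; extortion $199,200; credit-card fraud $26,550; hit and run $37,500.
Stacking rule: highest base plus $12,500 per additional charge. Highest is extortion at $199,200; 3 additional charges → +$37,500. Combined base = $236,700.
Loss or damage exceeded $50,000 (+$17,000 flat): $236,700 + $17,000 = $253,700.
Verified full-time employment (−$20,500 flat): $253,700 − $20,500 = $233,200.
Defendant was on pretrial release at the time (+35%): $233,200 × 1.35 = $314,820.

$314,820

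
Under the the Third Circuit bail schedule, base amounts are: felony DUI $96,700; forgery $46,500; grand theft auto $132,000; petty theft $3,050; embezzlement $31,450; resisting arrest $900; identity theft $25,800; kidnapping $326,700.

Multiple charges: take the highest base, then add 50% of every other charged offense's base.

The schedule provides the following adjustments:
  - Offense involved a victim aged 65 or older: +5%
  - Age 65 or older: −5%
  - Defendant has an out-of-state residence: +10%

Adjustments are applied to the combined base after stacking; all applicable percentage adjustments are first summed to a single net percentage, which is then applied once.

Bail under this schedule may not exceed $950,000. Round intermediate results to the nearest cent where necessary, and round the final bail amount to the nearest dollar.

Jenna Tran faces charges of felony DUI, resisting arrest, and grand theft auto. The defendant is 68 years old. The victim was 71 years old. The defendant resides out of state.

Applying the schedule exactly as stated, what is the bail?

Base amounts from the schedule: felony DUI $96,700; resisting arrest $900; grand theft auto $132,000.
Stacking rule: highest base plus 50% of each additional charge. Highest is grand theft auto at $132,000. Additional: $96,700 × 50% = $48,350; $900 × 50% = $450. Combined base = $132,000 + $48,800 = $180,800.
Net percentage adjustment: +5% −5% +10% = +10%. $180,800 × 1.1 = $198,880.
$198,880 is within the $950,000 maximum.

$198,880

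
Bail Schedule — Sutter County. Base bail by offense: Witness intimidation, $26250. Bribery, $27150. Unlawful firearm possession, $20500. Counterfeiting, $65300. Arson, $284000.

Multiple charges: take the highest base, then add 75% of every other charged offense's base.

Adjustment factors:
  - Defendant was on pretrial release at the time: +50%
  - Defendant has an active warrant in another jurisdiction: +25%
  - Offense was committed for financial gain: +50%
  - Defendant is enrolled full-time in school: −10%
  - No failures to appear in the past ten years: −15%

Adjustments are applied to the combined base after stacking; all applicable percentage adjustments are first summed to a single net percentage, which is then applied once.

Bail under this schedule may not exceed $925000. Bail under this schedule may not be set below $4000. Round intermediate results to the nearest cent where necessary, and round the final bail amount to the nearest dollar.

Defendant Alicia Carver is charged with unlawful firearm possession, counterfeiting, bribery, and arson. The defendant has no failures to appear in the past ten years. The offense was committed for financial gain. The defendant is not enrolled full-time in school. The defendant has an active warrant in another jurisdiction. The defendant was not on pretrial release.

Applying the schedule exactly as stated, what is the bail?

Base amounts from the schedule: unlawful firearm possession $20500; counterfeiting $65300; bribery $27150; arson $284000.
Stacking rule: highest base plus 75% of each additional charge. Highest is arson at $284000. Additional: $20500 × 75% = $15375; $65300 × 75% = $48975; $27150 × 75% = $20362.50. Combined base = $284000 + $84712.50 = $368712.50.
Net percentage adjustment: +25% +50% −15% = +60%. $368712.50 × 1.6 = $589940.
$589940 is within the $925000 maximum.
$589940 is at or above the $4000 minimum.

$589940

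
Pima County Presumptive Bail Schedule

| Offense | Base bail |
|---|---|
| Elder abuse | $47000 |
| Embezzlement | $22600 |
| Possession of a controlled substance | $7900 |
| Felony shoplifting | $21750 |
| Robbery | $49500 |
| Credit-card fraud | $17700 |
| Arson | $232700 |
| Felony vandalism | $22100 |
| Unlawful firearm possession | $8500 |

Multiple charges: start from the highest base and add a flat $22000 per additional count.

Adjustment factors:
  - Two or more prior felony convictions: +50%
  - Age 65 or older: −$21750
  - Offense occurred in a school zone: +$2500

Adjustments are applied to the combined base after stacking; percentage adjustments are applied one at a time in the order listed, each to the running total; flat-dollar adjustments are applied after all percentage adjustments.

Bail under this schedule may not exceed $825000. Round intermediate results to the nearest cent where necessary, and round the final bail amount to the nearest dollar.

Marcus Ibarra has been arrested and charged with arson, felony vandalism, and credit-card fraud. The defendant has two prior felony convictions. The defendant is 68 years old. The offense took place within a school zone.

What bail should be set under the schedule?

$395800

Base amounts from the schedule: arson $232700; felony vandalism $22100; credit-card fraud $17700.
Stacking rule: highest base plus $22000 per additional charge. Highest is arson at $232700; 2 additional charges → +$44000. Combined base = $276700.
Two or more prior felony convictions (+50%): $276700 × 1.5 = $415050.
Age 65 or older (−$21750 flat): $415050 − $21750 = $393300.
Offense occurred in a school zone (+$2500 flat): $393300 + $2500 = $395800.
$395800 is within the $825000 maximum.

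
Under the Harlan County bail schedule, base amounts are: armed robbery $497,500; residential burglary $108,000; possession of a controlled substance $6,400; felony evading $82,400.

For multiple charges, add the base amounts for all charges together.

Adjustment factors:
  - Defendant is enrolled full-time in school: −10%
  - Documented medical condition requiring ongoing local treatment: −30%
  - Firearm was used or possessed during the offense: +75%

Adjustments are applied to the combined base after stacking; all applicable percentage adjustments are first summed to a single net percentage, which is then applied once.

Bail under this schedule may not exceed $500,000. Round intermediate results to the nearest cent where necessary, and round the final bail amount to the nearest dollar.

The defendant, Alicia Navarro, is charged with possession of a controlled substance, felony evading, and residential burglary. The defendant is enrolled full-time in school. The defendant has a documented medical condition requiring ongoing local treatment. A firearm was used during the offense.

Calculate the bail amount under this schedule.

$265,680

Base amounts from the schedule: possession of a controlled substance $6,400; felony evading $82,400; residential burglary $108,000.
Stacking rule: sum of all bases. $6,400 + $82,400 + $108,000 = $196,800.
Net percentage adjustment: −10% −30% +75% = +35%. $196,800 × 1.35 = $265,680.
$265,680 is within the $500,000 maximum.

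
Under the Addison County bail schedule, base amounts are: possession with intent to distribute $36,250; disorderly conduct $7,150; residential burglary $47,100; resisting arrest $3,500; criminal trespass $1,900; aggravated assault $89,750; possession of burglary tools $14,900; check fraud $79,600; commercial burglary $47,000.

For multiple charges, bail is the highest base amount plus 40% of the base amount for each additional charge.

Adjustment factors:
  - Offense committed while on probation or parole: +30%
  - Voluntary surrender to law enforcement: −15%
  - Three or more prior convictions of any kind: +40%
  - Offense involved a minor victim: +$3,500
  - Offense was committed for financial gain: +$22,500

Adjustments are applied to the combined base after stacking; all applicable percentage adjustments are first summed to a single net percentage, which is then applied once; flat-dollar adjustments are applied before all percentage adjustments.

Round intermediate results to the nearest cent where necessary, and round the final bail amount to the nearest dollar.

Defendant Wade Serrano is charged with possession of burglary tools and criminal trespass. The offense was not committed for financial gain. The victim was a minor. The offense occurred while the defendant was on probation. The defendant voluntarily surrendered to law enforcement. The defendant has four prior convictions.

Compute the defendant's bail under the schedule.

Base amounts from the schedule: possession of burglary tools $14,900; criminal trespass $1,900.
Stacking rule: highest base plus 40% of each additional charge. Highest is possession of burglary tools at $14,900. Additional: $1,900 × 40% = $760. Combined base = $14,900 + $760 = $15,660.
Offense involved a minor victim (+$3,500 flat): $15,660 + $3,500 = $19,160.
Net percentage adjustment: +30% −15% +40% = +55%. $19,160 × 1.55 = $29,698.

$29,698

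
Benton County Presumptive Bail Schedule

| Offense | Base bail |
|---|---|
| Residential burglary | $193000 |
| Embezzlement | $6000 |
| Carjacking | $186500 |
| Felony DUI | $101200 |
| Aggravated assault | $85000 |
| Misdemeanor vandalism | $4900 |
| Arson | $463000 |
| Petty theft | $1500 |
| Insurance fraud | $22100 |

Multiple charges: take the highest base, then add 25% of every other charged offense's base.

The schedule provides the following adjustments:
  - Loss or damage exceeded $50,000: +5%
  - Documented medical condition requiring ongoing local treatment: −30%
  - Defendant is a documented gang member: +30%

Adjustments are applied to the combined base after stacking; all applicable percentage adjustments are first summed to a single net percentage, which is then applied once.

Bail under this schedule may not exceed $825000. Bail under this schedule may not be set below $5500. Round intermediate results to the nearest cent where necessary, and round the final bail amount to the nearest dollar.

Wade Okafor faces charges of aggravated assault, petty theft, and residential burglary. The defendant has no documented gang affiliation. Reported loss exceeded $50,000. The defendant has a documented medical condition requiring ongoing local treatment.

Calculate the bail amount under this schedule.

$160969

Base amounts from the schedule: aggravated assault $85000; petty theft $1500; residential burglary $193000.
Stacking rule: highest base plus 25% of each additional charge. Highest is residential burglary at $193000. Additional: $85000 × 25% = $21250; $1500 × 25% = $375. Combined base = $193000 + $21625 = $214625.
Net percentage adjustment: +5% −30% = −25%. $214625 × 0.75 = $160968.75.
$160968.75 is within the $825000 maximum.
$160968.75 is at or above the $5500 minimum.
Rounded to the nearest dollar: $160969.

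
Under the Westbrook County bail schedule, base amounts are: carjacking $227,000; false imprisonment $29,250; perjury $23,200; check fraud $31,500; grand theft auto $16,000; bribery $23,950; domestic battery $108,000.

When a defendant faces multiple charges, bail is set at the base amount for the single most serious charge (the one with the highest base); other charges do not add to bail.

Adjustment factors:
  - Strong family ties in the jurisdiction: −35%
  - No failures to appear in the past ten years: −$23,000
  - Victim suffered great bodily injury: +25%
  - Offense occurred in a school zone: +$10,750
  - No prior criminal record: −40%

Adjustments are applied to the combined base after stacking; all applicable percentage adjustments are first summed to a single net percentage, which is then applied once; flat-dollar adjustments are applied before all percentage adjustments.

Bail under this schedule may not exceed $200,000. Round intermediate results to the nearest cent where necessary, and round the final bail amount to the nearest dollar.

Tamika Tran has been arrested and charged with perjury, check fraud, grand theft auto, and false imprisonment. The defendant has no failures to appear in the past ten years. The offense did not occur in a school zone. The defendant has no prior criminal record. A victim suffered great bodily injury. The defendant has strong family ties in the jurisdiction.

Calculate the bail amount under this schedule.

Base amounts from the schedule: perjury $23,200; check fraud $31,500; grand theft auto $16,000; false imprisonment $29,250.
Stacking rule: use the highest base only. Highest is check fraud at $31,500. Combined base = $31,500.
No failures to appear in the past ten years (−$23,000 flat): $31,500 − $23,000 = $8,500.
Net percentage adjustment: −35% +25% −40% = −50%. $8,500 × 0.5 = $4,250.
$4,250 is within the $200,000 maximum.

$4,250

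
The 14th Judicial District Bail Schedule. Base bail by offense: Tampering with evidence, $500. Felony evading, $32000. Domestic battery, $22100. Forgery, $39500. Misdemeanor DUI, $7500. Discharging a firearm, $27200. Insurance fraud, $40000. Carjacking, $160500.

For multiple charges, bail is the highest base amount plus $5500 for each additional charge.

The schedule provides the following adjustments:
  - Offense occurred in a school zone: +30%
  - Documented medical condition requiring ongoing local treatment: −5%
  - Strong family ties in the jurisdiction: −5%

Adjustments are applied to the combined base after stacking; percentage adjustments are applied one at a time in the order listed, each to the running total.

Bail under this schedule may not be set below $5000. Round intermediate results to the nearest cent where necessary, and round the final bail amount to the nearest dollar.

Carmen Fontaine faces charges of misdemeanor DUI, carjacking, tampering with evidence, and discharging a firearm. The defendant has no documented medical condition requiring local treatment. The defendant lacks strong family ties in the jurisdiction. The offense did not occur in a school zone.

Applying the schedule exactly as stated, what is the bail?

Base amounts from the schedule: misdemeanor DUI $7500; carjacking $160500; tampering with evidence $500; discharging a firearm $27200.
Stacking rule: highest base plus $5500 per additional charge. Highest is carjacking at $160500; 3 additional charges → +$16500. Combined base = $177000.
No adjustment factors apply to this defendant.
$177000 is at or above the $5000 minimum.

$177000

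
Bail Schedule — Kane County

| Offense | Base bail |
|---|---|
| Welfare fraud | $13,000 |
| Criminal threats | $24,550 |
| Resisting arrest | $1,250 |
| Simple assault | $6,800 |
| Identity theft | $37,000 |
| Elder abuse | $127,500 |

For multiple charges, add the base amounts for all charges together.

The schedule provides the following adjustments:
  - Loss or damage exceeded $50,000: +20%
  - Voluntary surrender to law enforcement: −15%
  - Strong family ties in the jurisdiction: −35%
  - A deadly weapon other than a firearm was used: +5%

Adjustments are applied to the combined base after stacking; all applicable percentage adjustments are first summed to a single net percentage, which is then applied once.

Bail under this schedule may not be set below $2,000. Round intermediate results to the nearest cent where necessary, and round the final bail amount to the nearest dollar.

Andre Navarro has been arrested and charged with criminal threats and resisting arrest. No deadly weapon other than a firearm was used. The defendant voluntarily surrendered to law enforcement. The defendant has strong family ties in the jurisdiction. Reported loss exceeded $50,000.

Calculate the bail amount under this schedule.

$18,060

Base amounts from the schedule: criminal threats $24,550; resisting arrest $1,250.
Stacking rule: sum of all bases. $24,550 + $1,250 = $25,800.
Net percentage adjustment: +20% −15% −35% = −30%. $25,800 × 0.7 = $18,060.
$18,060 is at or above the $2,000 minimum.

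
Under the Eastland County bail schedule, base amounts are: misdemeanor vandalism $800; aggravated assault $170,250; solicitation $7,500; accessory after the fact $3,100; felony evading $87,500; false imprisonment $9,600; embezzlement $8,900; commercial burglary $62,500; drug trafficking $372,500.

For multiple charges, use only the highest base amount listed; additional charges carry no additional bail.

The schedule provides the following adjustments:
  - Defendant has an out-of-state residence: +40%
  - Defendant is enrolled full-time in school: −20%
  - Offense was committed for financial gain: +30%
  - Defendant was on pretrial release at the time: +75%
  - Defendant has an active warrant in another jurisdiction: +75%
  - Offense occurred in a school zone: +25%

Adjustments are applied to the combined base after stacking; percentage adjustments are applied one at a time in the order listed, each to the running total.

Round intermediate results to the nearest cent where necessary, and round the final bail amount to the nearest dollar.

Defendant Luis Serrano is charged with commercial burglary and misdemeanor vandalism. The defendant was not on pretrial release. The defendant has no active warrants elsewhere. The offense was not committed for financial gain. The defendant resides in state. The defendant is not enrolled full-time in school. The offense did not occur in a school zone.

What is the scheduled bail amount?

Base amounts from the schedule: commercial burglary $62,500; misdemeanor vandalism $800.
Stacking rule: use the highest base only. Highest is commercial burglary at $62,500. Combined base = $62,500.
No adjustment factors apply to this defendant.

$62,500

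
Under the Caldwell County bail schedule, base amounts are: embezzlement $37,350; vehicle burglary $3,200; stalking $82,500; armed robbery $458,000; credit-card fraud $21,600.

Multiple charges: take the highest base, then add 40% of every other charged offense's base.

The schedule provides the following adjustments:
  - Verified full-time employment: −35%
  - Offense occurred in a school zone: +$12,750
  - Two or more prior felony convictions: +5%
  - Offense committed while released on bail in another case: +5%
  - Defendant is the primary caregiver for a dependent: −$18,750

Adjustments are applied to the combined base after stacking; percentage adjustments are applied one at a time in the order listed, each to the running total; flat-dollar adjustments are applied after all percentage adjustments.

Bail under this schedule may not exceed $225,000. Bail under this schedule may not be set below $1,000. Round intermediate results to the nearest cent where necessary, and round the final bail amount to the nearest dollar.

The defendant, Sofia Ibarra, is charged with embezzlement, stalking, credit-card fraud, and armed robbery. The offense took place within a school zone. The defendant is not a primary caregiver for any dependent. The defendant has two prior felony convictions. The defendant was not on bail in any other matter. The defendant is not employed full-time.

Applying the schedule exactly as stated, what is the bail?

$225,000

Base amounts from the schedule: embezzlement $37,350; stalking $82,500; credit-card fraud $21,600; armed robbery $458,000.
Stacking rule: highest base plus 40% of each additional charge. Highest is armed robbery at $458,000. Additional: $37,350 × 40% = $14,940; $82,500 × 40% = $33,000; $21,600 × 40% = $8,640. Combined base = $458,000 + $56,580 = $514,580.
Two or more prior felony convictions (+5%): $514,580 × 1.05 = $540,309.
Offense occurred in a school zone (+$12,750 flat): $540,309 + $12,750 = $553,059.
Result $553,059 exceeds the maximum of $225,000; bail is capped at $225,000.
$225,000 is at or above the $1,000 minimum.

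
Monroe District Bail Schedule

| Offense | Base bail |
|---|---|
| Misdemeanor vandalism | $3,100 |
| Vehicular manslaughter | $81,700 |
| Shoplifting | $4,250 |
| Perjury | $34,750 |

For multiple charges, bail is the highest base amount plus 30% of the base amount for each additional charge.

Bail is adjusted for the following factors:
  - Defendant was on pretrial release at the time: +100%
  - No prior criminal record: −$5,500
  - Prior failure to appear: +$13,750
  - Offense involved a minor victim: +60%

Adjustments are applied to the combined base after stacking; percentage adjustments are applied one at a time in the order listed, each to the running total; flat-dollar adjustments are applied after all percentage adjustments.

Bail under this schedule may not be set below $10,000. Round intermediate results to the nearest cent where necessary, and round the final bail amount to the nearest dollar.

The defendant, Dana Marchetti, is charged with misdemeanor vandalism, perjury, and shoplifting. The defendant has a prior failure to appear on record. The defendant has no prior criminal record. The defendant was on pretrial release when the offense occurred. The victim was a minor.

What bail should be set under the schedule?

Base amounts from the schedule: misdemeanor vandalism $3,100; perjury $34,750; shoplifting $4,250.
Stacking rule: highest base plus 30% of each additional charge. Highest is perjury at $34,750. Additional: $3,100 × 30% = $930; $4,250 × 30% = $1,275. Combined base = $34,750 + $2,205 = $36,955.
Defendant was on pretrial release at the time (+100%): $36,955 × 2 = $73,910.
Offense involved a minor victim (+60%): $73,910 × 1.6 = $118,256.
No prior criminal record (−$5,500 flat): $118,256 − $5,500 = $112,756.
Prior failure to appear (+$13,750 flat): $112,756 + $13,750 = $126,506.
$126,506 is at or above the $10,000 minimum.

$126,506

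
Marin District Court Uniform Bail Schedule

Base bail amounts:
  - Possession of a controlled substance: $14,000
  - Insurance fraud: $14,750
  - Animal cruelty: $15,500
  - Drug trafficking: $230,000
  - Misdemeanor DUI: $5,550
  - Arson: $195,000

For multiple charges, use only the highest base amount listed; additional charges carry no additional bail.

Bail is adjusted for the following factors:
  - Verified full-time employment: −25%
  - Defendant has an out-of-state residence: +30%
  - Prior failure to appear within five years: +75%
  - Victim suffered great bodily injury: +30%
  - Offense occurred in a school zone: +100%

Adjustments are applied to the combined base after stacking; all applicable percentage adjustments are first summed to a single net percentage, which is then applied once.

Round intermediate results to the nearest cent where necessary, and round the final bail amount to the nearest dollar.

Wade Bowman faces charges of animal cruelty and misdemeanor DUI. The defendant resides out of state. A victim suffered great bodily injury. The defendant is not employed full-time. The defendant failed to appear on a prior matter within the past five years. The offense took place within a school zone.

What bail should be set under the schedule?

$51,925

Base amounts from the schedule: animal cruelty $15,500; misdemeanor DUI $5,550.
Stacking rule: use the highest base only. Highest is animal cruelty at $15,500. Combined base = $15,500.
Net percentage adjustment: +30% +75% +30% +100% = +235%. $15,500 × 3.35 = $51,925.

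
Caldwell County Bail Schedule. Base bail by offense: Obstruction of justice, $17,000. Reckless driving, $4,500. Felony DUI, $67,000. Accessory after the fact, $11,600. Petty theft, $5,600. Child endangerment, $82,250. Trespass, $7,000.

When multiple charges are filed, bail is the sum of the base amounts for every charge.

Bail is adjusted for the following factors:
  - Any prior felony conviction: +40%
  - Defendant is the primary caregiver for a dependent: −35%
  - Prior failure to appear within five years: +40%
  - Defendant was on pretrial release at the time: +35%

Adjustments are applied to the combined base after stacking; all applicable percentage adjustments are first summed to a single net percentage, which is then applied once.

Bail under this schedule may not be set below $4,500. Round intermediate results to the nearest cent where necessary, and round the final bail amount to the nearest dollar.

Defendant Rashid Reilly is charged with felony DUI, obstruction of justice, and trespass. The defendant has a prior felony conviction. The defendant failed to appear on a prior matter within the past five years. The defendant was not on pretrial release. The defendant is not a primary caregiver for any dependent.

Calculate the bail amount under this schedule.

$163,800

Base amounts from the schedule: felony DUI $67,000; obstruction of justice $17,000; trespass $7,000.
Stacking rule: sum of all bases. $67,000 + $17,000 + $7,000 = $91,000.
Net percentage adjustment: +40% +40% = +80%. $91,000 × 1.8 = $163,800.
$163,800 is at or above the $4,500 minimum.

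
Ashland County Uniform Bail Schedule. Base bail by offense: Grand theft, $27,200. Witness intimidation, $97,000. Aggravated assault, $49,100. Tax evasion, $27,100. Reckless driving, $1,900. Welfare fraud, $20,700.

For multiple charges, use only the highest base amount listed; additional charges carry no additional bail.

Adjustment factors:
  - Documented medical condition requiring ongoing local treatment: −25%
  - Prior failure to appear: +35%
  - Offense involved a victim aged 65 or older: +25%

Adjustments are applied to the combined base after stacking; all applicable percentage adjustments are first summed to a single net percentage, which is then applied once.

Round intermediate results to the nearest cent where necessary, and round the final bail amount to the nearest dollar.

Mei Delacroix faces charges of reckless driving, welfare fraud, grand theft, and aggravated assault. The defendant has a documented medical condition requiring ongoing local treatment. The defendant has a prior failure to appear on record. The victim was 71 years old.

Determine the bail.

$66,285

Base amounts from the schedule: reckless driving $1,900; welfare fraud $20,700; grand theft $27,200; aggravated assault $49,100.
Stacking rule: use the highest base only. Highest is aggravated assault at $49,100. Combined base = $49,100.
Net percentage adjustment: −25% +35% +25% = +35%. $49,100 × 1.35 = $66,285.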